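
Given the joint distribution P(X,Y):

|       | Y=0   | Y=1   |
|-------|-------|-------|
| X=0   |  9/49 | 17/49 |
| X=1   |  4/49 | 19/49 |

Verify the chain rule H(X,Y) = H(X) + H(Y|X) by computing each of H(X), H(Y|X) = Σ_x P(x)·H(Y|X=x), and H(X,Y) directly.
H(X) = 0.9973 bits, H(Y|X) = 0.8067 bits, H(X,Y) = 1.8040 bits

Marginal of X (row sums):
  P(X=0) = 9/49 + 17/49 = 26/49
  P(X=1) = 4/49 + 19/49 = 23/49
H(X) = -[(26/49)·log₂(26/49) + (23/49)·log₂(23/49)]
  = 0.4851 + 0.5122 = 0.9973 bits

H(Y|X) = Σ_x P(x)·H(Y|X=x):
  X=0: P(X=0) = 26/49, P(Y|X=0) = (9/26, 17/26) → H(Y|X=0) = 0.9306
  X=1: P(X=1) = 23/49, P(Y|X=1) = (4/23, 19/23) → H(Y|X=1) = 0.6666
H(Y|X) = (26/49)·0.9306 + (23/49)·0.6666 = 0.8067 bits

H(X,Y) = -Σ_{x,y} P(x,y) log₂ P(x,y). Per-cell terms -P(x,y)·log₂P(x,y):
  X=0: 0.4490, 0.5299
  X=1: 0.2951, 0.5300
Sum of the 4 terms: H(X,Y) = 1.8040 bits

Chain rule check:
  H(X) + H(Y|X) = 0.9973 + 0.8067 = 1.8040 bits
  H(X,Y) = 1.8040 bits
✓ Chain rule verified.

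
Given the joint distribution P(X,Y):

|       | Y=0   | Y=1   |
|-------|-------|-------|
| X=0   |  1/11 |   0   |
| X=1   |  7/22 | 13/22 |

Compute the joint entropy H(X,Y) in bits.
1.2886 bits

H(X,Y) = -Σ_{x,y} P(x,y) log₂ P(x,y). Per-cell terms -P(x,y)·log₂P(x,y):
  X=0: 0.3144938, 0.0000000
  X=1: 0.5256608, 0.4484952
  (cells with P = 0 contribute 0)
Sum of the 4 terms: H(X,Y) = 1.2886 bits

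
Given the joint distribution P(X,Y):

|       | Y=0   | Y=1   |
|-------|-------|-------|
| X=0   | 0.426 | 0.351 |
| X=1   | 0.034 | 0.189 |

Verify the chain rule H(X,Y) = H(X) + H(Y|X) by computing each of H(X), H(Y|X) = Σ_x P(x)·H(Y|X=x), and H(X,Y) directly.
H(X) = 0.7656 bits, H(Y|X) = 0.9091 bits, H(X,Y) = 1.6747 bits

Marginal of X (row sums):
  P(X=0) = 0.426 + 0.351 = 0.777
  P(X=1) = 0.034 + 0.189 = 0.223
H(X) = -[0.777·log₂(0.777) + 0.223·log₂(0.223)]
  = 0.28284 + 0.48277 = 0.7656 bits

H(Y|X) = Σ_x P(x)·H(Y|X=x):
  X=0: P(X=0) = 0.777, P(Y|X=0) = (142/259, 117/259) → H(Y|X=0) = 0.99327
  X=1: P(X=1) = 0.223, P(Y|X=1) = (34/223, 189/223) → H(Y|X=1) = 0.61598
H(Y|X) = 0.777·0.99327 + 0.223·0.61598 = 0.9091 bits

H(X,Y) = -Σ_{x,y} P(x,y) log₂ P(x,y). Per-cell terms -P(x,y)·log₂P(x,y):
  X=0: 0.52444, 0.53017
  X=1: 0.16586, 0.45427
Sum of the 4 terms: H(X,Y) = 1.6747 bits

Chain rule check:
  H(X) + H(Y|X) = 0.7656 + 0.9091 = 1.6747 bits
  H(X,Y) = 1.6747 bits
✓ Chain rule verified.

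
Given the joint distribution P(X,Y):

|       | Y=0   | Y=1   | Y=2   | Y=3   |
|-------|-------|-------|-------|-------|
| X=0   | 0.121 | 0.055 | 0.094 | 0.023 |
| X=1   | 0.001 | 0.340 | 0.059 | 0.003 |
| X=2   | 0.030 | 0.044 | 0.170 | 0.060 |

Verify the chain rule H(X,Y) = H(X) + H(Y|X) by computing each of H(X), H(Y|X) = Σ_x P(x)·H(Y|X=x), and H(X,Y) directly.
H(X) = 1.5695 bits, H(Y|X) = 1.3085 bits, H(X,Y) = 2.8780 bits

Marginal of X (row sums):
  P(X=0) = 0.121 + 0.055 + 0.094 + 0.023 = 0.293
  P(X=1) = 0.001 + 0.340 + 0.059 + 0.003 = 0.403
  P(X=2) = 0.030 + 0.044 + 0.170 + 0.060 = 0.304
H(X) = -[0.293·log₂(0.293) + 0.403·log₂(0.403) + 0.304·log₂(0.304)]
  = 0.51891 + 0.52839 + 0.52223 = 1.5695 bits

H(Y|X) = Σ_x P(x)·H(Y|X=x):
  X=0: P(X=0) = 0.293, P(Y|X=0) = (121/293, 55/293, 94/293, 23/293) → H(Y|X=0) = 1.79431
  X=1: P(X=1) = 0.403, P(Y|X=1) = (1/403, 340/403, 59/403, 3/403) → H(Y|X=1) = 0.68684
  X=2: P(X=2) = 0.304, P(Y|X=2) = (15/152, 11/76, 85/152, 15/76) → H(Y|X=2) = 1.66427
H(Y|X) = 0.293·1.79431 + 0.403·0.68684 + 0.304·1.66427 = 1.3085 bits

H(X,Y) = -Σ_{x,y} P(x,y) log₂ P(x,y). Per-cell terms -P(x,y)·log₂P(x,y):
  X=0: 0.36868, 0.23014, 0.32065, 0.12517
  X=1: 0.00997, 0.52917, 0.24091, 0.02514
  X=2: 0.15177, 0.19828, 0.43459, 0.24353
Sum of the 12 terms: H(X,Y) = 2.8780 bits

Chain rule check:
  H(X) + H(Y|X) = 1.5695 + 1.3085 = 2.8780 bits
  H(X,Y) = 2.8780 bits
✓ Chain rule verified.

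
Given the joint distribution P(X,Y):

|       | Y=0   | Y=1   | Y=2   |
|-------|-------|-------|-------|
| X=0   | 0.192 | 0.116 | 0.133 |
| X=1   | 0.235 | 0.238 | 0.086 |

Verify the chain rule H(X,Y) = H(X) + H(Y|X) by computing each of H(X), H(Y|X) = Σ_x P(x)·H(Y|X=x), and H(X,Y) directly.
H(X) = 0.9899 bits, H(Y|X) = 1.5031 bits, H(X,Y) = 2.4930 bits

Marginal of X (row sums):
  P(X=0) = 0.192 + 0.116 + 0.133 = 0.441
  P(X=1) = 0.235 + 0.238 + 0.086 = 0.559
H(X) = -[0.441·log₂(0.441) + 0.559·log₂(0.559)]
  = 0.52089 + 0.46905 = 0.9899 bits

H(Y|X) = Σ_x P(x)·H(Y|X=x):
  X=0: P(X=0) = 0.441, P(Y|X=0) = (64/147, 116/441, 19/63) → H(Y|X=0) = 1.55064
  X=1: P(X=1) = 0.559, P(Y|X=1) = (235/559, 238/559, 2/13) → H(Y|X=1) = 1.46551
H(Y|X) = 0.441·1.55064 + 0.559·1.46551 = 1.5031 bits

H(X,Y) = -Σ_{x,y} P(x,y) log₂ P(x,y). Per-cell terms -P(x,y)·log₂P(x,y):
  X=0: 0.45712, 0.36051, 0.38710
  X=1: 0.49098, 0.49289, 0.30440
Sum of the 6 terms: H(X,Y) = 2.4930 bits

Chain rule check:
  H(X) + H(Y|X) = 0.9899 + 1.5031 = 2.4930 bits
  H(X,Y) = 2.4930 bits
✓ Chain rule verified.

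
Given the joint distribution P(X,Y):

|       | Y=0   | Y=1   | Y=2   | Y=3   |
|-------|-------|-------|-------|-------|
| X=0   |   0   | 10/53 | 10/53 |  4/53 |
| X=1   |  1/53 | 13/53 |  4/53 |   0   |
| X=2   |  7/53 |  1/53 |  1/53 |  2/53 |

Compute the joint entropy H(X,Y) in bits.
2.8563 bits

H(X,Y) = -Σ_{x,y} P(x,y) log₂ P(x,y). Per-cell terms -P(x,y)·log₂P(x,y):
  X=0: 0.00000, 0.45396, 0.45396, 0.28135
  X=1: 0.10807, 0.49731, 0.28135, 0.00000
  X=2: 0.38574, 0.10807, 0.10807, 0.17841
  (cells with P = 0 contribute 0)
Sum of the 12 terms: H(X,Y) = 2.8563 bits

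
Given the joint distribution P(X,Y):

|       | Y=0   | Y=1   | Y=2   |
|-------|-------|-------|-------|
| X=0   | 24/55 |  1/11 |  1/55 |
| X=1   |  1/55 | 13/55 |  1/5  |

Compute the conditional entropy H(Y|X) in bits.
1.0090 bits

H(Y|X) = H(X,Y) - H(X)

H(X,Y) = -Σ_{x,y} P(x,y) log₂ P(x,y). Per-cell terms -P(x,y)·log₂P(x,y):
  X=0: 0.52206, 0.31449, 0.10512
  X=1: 0.10512, 0.49185, 0.46439
Sum of the 6 terms: H(X,Y) = 2.0030 bits

Marginal of X (row sums):
  P(X=0) = 24/55 + 1/11 + 1/55 = 6/11
  P(X=1) = 1/55 + 13/55 + 1/5 = 5/11
H(X) = -[(6/11)·log₂(6/11) + (5/11)·log₂(5/11)]
  = 0.47698 + 0.51705 = 0.9940 bits

H(Y|X) = H(X,Y) - H(X) = 2.0030 - 0.9940 = 1.0090 bits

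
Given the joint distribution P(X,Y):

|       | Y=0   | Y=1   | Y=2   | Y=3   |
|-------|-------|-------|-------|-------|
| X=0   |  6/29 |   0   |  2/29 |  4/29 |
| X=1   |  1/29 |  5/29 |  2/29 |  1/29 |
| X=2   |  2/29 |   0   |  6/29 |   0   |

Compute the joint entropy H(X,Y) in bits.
2.9053 bits

H(X,Y) = -Σ_{x,y} P(x,y) log₂ P(x,y). Per-cell terms -P(x,y)·log₂P(x,y):
  X=0: 0.47028, 0.00000, 0.26607, 0.39420
  X=1: 0.16752, 0.43725, 0.26607, 0.16752
  X=2: 0.26607, 0.00000, 0.47028, 0.00000
  (cells with P = 0 contribute 0)
Sum of the 12 terms: H(X,Y) = 2.9053 bits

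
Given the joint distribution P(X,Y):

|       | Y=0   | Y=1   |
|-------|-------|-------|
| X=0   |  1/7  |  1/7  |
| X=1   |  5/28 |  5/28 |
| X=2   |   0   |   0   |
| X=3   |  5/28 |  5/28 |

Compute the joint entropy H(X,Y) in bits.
2.5774 bits

H(X,Y) = -Σ_{x,y} P(x,y) log₂ P(x,y). Per-cell terms -P(x,y)·log₂P(x,y):
  X=0: 0.4011, 0.4011
  X=1: 0.4438, 0.4438
  X=2: 0.0000, 0.0000
  X=3: 0.4438, 0.4438
  (cells with P = 0 contribute 0)
Sum of the 8 terms: H(X,Y) = 2.5774 bits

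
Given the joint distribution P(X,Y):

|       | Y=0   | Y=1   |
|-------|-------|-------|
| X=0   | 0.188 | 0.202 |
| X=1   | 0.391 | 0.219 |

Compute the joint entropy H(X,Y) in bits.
1.9290 bits

H(X,Y) = -Σ_{x,y} P(x,y) log₂ P(x,y). Per-cell terms -P(x,y)·log₂P(x,y):
  X=0: 0.45330, 0.46613
  X=1: 0.52971, 0.47983
Sum of the 4 terms: H(X,Y) = 1.9290 bits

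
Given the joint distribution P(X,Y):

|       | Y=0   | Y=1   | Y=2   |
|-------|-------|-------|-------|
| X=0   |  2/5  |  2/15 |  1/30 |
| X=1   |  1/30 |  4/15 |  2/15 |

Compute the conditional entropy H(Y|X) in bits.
1.1524 bits

H(Y|X) = H(X,Y) - H(X)

H(X,Y) = -Σ_{x,y} P(x,y) log₂ P(x,y). Per-cell terms -P(x,y)·log₂P(x,y):
  X=0: 0.52877, 0.38759, 0.16356
  X=1: 0.16356, 0.50850, 0.38759
Sum of the 6 terms: H(X,Y) = 2.13957 bits

Marginal of X (row sums):
  P(X=0) = 2/5 + 2/15 + 1/30 = 17/30
  P(X=1) = 1/30 + 4/15 + 2/15 = 13/30
H(X) = -[(17/30)·log₂(17/30) + (13/30)·log₂(13/30)]
  = 0.46434 + 0.52280 = 0.98714 bits

H(Y|X) = H(X,Y) - H(X) = 2.13957 - 0.98714 = 1.1524 bits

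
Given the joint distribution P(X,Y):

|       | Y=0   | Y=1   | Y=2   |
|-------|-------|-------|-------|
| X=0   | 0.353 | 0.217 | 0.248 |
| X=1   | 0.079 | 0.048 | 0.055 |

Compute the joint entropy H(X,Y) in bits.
2.2372 bits

H(X,Y) = -Σ_{x,y} P(x,y) log₂ P(x,y). Per-cell terms -P(x,y)·log₂P(x,y):
  X=0: 0.5303, 0.4783, 0.4989
  X=1: 0.2893, 0.2103, 0.2301
Sum of the 6 terms: H(X,Y) = 2.2372 bits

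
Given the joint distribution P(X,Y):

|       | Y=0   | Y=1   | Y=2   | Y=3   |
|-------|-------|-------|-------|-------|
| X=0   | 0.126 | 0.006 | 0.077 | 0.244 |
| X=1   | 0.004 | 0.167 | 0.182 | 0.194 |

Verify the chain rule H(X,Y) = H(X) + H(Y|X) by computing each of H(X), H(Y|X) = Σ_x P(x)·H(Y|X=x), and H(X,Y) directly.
H(X) = 0.9936 bits, H(Y|X) = 1.5780 bits, H(X,Y) = 2.5716 bits

Marginal of X (row sums):
  P(X=0) = 0.126 + 0.006 + 0.077 + 0.244 = 0.453
  P(X=1) = 0.004 + 0.167 + 0.182 + 0.194 = 0.547
H(X) = -[0.453·log₂(0.453) + 0.547·log₂(0.547)]
  = 0.51751 + 0.47610 = 0.9936 bits

H(Y|X) = Σ_x P(x)·H(Y|X=x):
  X=0: P(X=0) = 0.453, P(Y|X=0) = (42/151, 2/151, 77/453, 244/453) → H(Y|X=0) = 1.51147
  X=1: P(X=1) = 0.547, P(Y|X=1) = (4/547, 167/547, 182/547, 194/547) → H(Y|X=1) = 1.63309
H(Y|X) = 0.453·1.51147 + 0.547·1.63309 = 1.5780 bits

H(X,Y) = -Σ_{x,y} P(x,y) log₂ P(x,y). Per-cell terms -P(x,y)·log₂P(x,y):
  X=0: 0.37655, 0.04428, 0.28482, 0.49655
  X=1: 0.03186, 0.43121, 0.44735, 0.45898
Sum of the 8 terms: H(X,Y) = 2.5716 bits

Chain rule check:
  H(X) + H(Y|X) = 0.9936 + 1.5780 = 2.5716 bits
  H(X,Y) = 2.5716 bits
✓ Chain rule verified.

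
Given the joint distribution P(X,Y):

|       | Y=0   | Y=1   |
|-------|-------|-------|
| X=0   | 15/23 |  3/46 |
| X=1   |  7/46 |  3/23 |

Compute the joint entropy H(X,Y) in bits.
1.4557 bits

H(X,Y) = -Σ_{x,y} P(x,y) log₂ P(x,y). Per-cell terms -P(x,y)·log₂P(x,y):
  X=0: 0.4022, 0.2569
  X=1: 0.4133, 0.3833
Sum of the 4 terms: H(X,Y) = 1.4557 bits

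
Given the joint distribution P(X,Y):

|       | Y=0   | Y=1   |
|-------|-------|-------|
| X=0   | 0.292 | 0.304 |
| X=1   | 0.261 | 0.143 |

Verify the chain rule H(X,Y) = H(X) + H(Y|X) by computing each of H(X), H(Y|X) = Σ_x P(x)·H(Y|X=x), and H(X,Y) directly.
H(X) = 0.9732 bits, H(Y|X) = 0.9746 bits, H(X,Y) = 1.9478 bits

Marginal of X (row sums):
  P(X=0) = 0.292 + 0.304 = 0.596
  P(X=1) = 0.261 + 0.143 = 0.404
H(X) = -[0.596·log₂(0.596) + 0.404·log₂(0.404)]
  = 0.444983 + 0.528259 = 0.9732 bits

H(Y|X) = Σ_x P(x)·H(Y|X=x):
  X=0: P(X=0) = 0.596, P(Y|X=0) = (73/149, 76/149) → H(Y|X=0) = 0.999708
  X=1: P(X=1) = 0.404, P(Y|X=1) = (261/404, 143/404) → H(Y|X=1) = 0.937555
H(Y|X) = 0.596·0.999708 + 0.404·0.937555 = 0.9746 bits

H(X,Y) = -Σ_{x,y} P(x,y) log₂ P(x,y). Per-cell terms -P(x,y)·log₂P(x,y):
  X=0: 0.518580, 0.522228
  X=1: 0.505786, 0.401246
Sum of the 4 terms: H(X,Y) = 1.9478 bits

Chain rule check:
  H(X) + H(Y|X) = 0.9732 + 0.9746 = 1.9478 bits
  H(X,Y) = 1.9478 bits
✓ Chain rule verified.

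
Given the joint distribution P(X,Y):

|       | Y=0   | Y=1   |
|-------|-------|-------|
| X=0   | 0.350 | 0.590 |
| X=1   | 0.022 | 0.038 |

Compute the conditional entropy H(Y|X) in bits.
0.9522 bits

H(Y|X) = H(X,Y) - H(X)

H(X,Y) = -Σ_{x,y} P(x,y) log₂ P(x,y). Per-cell terms -P(x,y)·log₂P(x,y):
  X=0: 0.5301, 0.4491
  X=1: 0.1211, 0.1793
Sum of the 4 terms: H(X,Y) = 1.2796 bits

Marginal of X (row sums):
  P(X=0) = 0.350 + 0.590 = 0.940
  P(X=1) = 0.022 + 0.038 = 0.060
H(X) = -[0.940·log₂(0.940) + 0.060·log₂(0.060)]
  = 0.0839 + 0.2435 = 0.3274 bits

H(Y|X) = H(X,Y) - H(X) = 1.2796 - 0.3274 = 0.9522 bits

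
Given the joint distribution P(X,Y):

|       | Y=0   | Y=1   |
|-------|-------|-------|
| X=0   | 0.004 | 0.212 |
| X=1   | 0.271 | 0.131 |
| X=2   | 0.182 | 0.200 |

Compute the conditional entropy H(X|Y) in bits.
1.3180 bits

H(X|Y) = H(X,Y) - H(Y)

H(X,Y) = -Σ_{x,y} P(x,y) log₂ P(x,y). Per-cell terms -P(x,y)·log₂P(x,y):
  X=0: 0.031863, 0.474427
  X=1: 0.510465, 0.384139
  X=2: 0.447354, 0.464386
Sum of the 6 terms: H(X,Y) = 2.31263 bits

Marginal of Y (column sums):
  P(Y=0) = 0.004 + 0.271 + 0.182 = 0.457
  P(Y=1) = 0.212 + 0.131 + 0.200 = 0.543
H(Y) = -[0.457·log₂(0.457) + 0.543·log₂(0.543)]
  = 0.516288 + 0.478370 = 0.99466 bits

H(X|Y) = H(X,Y) - H(Y) = 2.31263 - 0.99466 = 1.3180 bits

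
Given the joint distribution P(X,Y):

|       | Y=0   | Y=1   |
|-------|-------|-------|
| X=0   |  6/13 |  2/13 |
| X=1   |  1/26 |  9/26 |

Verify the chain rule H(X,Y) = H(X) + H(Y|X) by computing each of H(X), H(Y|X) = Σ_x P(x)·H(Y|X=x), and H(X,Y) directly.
H(X) = 0.9612 bits, H(Y|X) = 0.6796 bits, H(X,Y) = 1.6409 bits

Marginal of X (row sums):
  P(X=0) = 6/13 + 2/13 = 8/13
  P(X=1) = 1/26 + 9/26 = 5/13
H(X) = -[(8/13)·log₂(8/13) + (5/13)·log₂(5/13)]
  = 0.4310 + 0.5302 = 0.9612 bits

H(Y|X) = Σ_x P(x)·H(Y|X=x):
  X=0: P(X=0) = 8/13, P(Y|X=0) = (3/4, 1/4) → H(Y|X=0) = 0.8113
  X=1: P(X=1) = 5/13, P(Y|X=1) = (1/10, 9/10) → H(Y|X=1) = 0.4690
H(Y|X) = (8/13)·0.8113 + (5/13)·0.4690 = 0.6796 bits

H(X,Y) = -Σ_{x,y} P(x,y) log₂ P(x,y). Per-cell terms -P(x,y)·log₂P(x,y):
  X=0: 0.5148, 0.4155
  X=1: 0.1808, 0.5298
Sum of the 4 terms: H(X,Y) = 1.6409 bits

Chain rule check:
  H(X) + H(Y|X) = 0.9612 + 0.6796 = 1.6408 bits
  H(X,Y) = 1.6409 bits
✓ Chain rule verified (Δ = 0.0001 is 4-dp rounding noise: each of the three values was rounded independently).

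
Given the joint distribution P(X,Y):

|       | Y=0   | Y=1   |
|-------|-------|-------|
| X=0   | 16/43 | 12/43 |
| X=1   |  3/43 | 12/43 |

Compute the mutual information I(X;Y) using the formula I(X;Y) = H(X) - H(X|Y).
0.0968 bits

I(X;Y) = H(X) - H(X|Y)

Marginal of X (row sums):
  P(X=0) = 16/43 + 12/43 = 28/43
  P(X=1) = 3/43 + 12/43 = 15/43
H(X) = -[(28/43)·log₂(28/43) + (15/43)·log₂(15/43)]
  = 0.4030 + 0.5300 = 0.9330 bits

Marginal of Y (column sums):
  P(Y=0) = 16/43 + 3/43 = 19/43
  P(Y=1) = 12/43 + 12/43 = 24/43
H(X|Y) = Σ_y P(y)·H(X|Y=y):
  Y=0: P(Y=0) = 19/43, P(X|Y=0) = (16/19, 3/19) → H(X|Y=0) = 0.6292
  Y=1: P(Y=1) = 24/43, P(X|Y=1) = (1/2, 1/2) → H(X|Y=1) = 1.0000
H(X|Y) = (19/43)·0.6292 + (24/43)·1.0000 = 0.8362 bits

I(X;Y) = H(X) - H(X|Y) = 0.9330 - 0.8362 = 0.0968 bits

Cross-check via I(X;Y) = H(X) + H(Y) - H(X,Y): computing H(Y) from the column sums and H(X,Y) from the 4 cells in the same way gives H(Y) = 0.9902 bits and H(X,Y) = 1.8264 bits, so
I(X;Y) = 0.9330 + 0.9902 - 1.8264 = 0.0968 bits ✓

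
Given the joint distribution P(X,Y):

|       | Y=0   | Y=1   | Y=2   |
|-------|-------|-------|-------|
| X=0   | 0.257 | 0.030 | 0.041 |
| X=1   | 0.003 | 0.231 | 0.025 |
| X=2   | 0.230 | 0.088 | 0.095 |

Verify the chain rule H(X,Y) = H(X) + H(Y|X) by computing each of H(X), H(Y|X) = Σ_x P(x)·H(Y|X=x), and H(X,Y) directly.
H(X) = 1.5592 bits, H(Y|X) = 1.0507 bits, H(X,Y) = 2.6098 bits

Marginal of X (row sums):
  P(X=0) = 0.257 + 0.030 + 0.041 = 0.328
  P(X=1) = 0.003 + 0.231 + 0.025 = 0.259
  P(X=2) = 0.230 + 0.088 + 0.095 = 0.413
H(X) = -[0.328·log₂(0.328) + 0.259·log₂(0.259) + 0.413·log₂(0.413)]
  = 0.5275 + 0.5048 + 0.5269 = 1.5592 bits

H(Y|X) = Σ_x P(x)·H(Y|X=x):
  X=0: P(X=0) = 0.328, P(Y|X=0) = (257/328, 15/164, 1/8) → H(Y|X=0) = 0.9664
  X=1: P(X=1) = 0.259, P(Y|X=1) = (3/259, 33/37, 25/259) → H(Y|X=1) = 0.5473
  X=2: P(X=2) = 0.413, P(Y|X=2) = (230/413, 88/413, 95/413) → H(Y|X=2) = 1.4333
H(Y|X) = 0.328·0.9664 + 0.259·0.5473 + 0.413·1.4333 = 1.0507 bits

H(X,Y) = -Σ_{x,y} P(x,y) log₂ P(x,y). Per-cell terms -P(x,y)·log₂P(x,y):
  X=0: 0.5038, 0.1518, 0.1889
  X=1: 0.0251, 0.4883, 0.1330
  X=2: 0.4877, 0.3086, 0.3226
Sum of the 9 terms: H(X,Y) = 2.6098 bits

Chain rule check:
  H(X) + H(Y|X) = 1.5592 + 1.0507 = 2.6099 bits
  H(X,Y) = 2.6098 bits
✓ Chain rule verified (Δ = 0.0001 is 4-dp rounding noise: each of the three values was rounded independently).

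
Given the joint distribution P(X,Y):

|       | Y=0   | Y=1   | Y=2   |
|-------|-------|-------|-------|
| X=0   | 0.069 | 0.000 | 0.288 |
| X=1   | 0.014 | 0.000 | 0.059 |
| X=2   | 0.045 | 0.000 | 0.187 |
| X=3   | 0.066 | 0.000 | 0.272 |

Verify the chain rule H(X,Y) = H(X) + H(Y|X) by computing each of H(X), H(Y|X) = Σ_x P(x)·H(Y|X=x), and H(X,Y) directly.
H(X) = 1.8241 bits, H(Y|X) = 0.7098 bits, H(X,Y) = 2.5339 bits

Marginal of X (row sums):
  P(X=0) = 0.069 + 0.000 + 0.288 = 0.357
  P(X=1) = 0.014 + 0.000 + 0.059 = 0.073
  P(X=2) = 0.045 + 0.000 + 0.187 = 0.232
  P(X=3) = 0.066 + 0.000 + 0.272 = 0.338
H(X) = -[0.357·log₂(0.357) + 0.073·log₂(0.073) + 0.232·log₂(0.232) + 0.338·log₂(0.338)]
  = 0.53050 + 0.27565 + 0.48901 + 0.52894 = 1.8241 bits

H(Y|X) = Σ_x P(x)·H(Y|X=x):
  X=0: P(X=0) = 0.357, P(Y|X=0) = (23/119, 0, 96/119) → H(Y|X=0) = 0.70828
  X=1: P(X=1) = 0.073, P(Y|X=1) = (14/73, 0, 59/73) → H(Y|X=1) = 0.70518
  X=2: P(X=2) = 0.232, P(Y|X=2) = (45/232, 0, 187/232) → H(Y|X=2) = 0.70969
  X=3: P(X=3) = 0.338, P(Y|X=3) = (33/169, 0, 136/169) → H(Y|X=3) = 0.71236
H(Y|X) = 0.357·0.70828 + 0.073·0.70518 + 0.232·0.70969 + 0.338·0.71236 = 0.7098 bits

H(X,Y) = -Σ_{x,y} P(x,y) log₂ P(x,y). Per-cell terms -P(x,y)·log₂P(x,y):
  X=0: 0.26615, 0.00000, 0.51721
  X=1: 0.08622, 0.00000, 0.24091
  X=2: 0.20133, 0.00000, 0.45233
  X=3: 0.25881, 0.00000, 0.51090
  (cells with P = 0 contribute 0)
Sum of the 12 terms: H(X,Y) = 2.5339 bits

Chain rule check:
  H(X) + H(Y|X) = 1.8241 + 0.7098 = 2.5339 bits
  H(X,Y) = 2.5339 bits
✓ Chain rule verified.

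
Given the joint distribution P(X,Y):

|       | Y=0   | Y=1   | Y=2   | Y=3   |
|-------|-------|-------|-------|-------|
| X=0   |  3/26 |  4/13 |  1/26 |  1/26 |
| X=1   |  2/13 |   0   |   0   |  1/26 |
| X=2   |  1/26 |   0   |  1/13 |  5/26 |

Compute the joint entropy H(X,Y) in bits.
2.7633 bits

H(X,Y) = -Σ_{x,y} P(x,y) log₂ P(x,y). Per-cell terms -P(x,y)·log₂P(x,y):
  X=0: 0.359478, 0.523212, 0.180786, 0.180786
  X=1: 0.415452, 0.000000, 0.000000, 0.180786
  X=2: 0.180786, 0.000000, 0.284649, 0.457406
  (cells with P = 0 contribute 0)
Sum of the 12 terms: H(X,Y) = 2.7633 bits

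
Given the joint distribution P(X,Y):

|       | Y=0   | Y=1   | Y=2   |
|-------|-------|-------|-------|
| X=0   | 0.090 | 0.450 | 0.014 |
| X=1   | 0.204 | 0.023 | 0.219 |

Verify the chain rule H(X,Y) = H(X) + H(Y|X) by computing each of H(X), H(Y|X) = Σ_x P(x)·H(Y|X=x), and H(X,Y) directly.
H(X) = 0.9916 bits, H(Y|X) = 0.9985 bits, H(X,Y) = 1.9901 bits

Marginal of X (row sums):
  P(X=0) = 0.090 + 0.450 + 0.014 = 0.554
  P(X=1) = 0.204 + 0.023 + 0.219 = 0.446
H(X) = -[0.554·log₂(0.554) + 0.446·log₂(0.446)]
  = 0.472031 + 0.519538 = 0.9916 bits

H(Y|X) = Σ_x P(x)·H(Y|X=x):
  X=0: P(X=0) = 0.554, P(Y|X=0) = (45/277, 225/277, 7/277) → H(Y|X=0) = 0.803686
  X=1: P(X=1) = 0.446, P(Y|X=1) = (102/223, 23/446, 219/446) → H(Y|X=1) = 1.240597
H(Y|X) = 0.554·0.803686 + 0.446·1.240597 = 0.9985 bits

H(X,Y) = -Σ_{x,y} P(x,y) log₂ P(x,y). Per-cell terms -P(x,y)·log₂P(x,y):
  X=0: 0.312654, 0.518401, 0.086218
  X=1: 0.467845, 0.125171, 0.479828
Sum of the 6 terms: H(X,Y) = 1.9901 bits

Chain rule check:
  H(X) + H(Y|X) = 0.9916 + 0.9985 = 1.9901 bits
  H(X,Y) = 1.9901 bits
✓ Chain rule verified.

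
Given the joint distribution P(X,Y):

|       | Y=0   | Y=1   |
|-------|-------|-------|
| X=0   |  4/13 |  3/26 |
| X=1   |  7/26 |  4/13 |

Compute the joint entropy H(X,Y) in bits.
1.9156 bits

H(X,Y) = -Σ_{x,y} P(x,y) log₂ P(x,y). Per-cell terms -P(x,y)·log₂P(x,y):
  X=0: 0.5232, 0.3595
  X=1: 0.5097, 0.5232
Sum of the 4 terms: H(X,Y) = 1.9156 bits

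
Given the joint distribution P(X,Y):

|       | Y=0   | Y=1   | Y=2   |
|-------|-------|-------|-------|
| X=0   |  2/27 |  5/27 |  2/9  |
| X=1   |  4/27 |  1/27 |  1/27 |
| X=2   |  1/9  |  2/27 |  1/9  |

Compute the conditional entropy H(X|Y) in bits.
1.3748 bits

H(X|Y) = H(X,Y) - H(Y)

H(X,Y) = -Σ_{x,y} P(x,y) log₂ P(x,y). Per-cell terms -P(x,y)·log₂P(x,y):
  X=0: 0.27814, 0.45055, 0.48221
  X=1: 0.40813, 0.17611, 0.17611
  X=2: 0.35221, 0.27814, 0.35221
Sum of the 9 terms: H(X,Y) = 2.9538 bits

Marginal of Y (column sums):
  P(Y=0) = 2/27 + 4/27 + 1/9 = 1/3
  P(Y=1) = 5/27 + 1/27 + 2/27 = 8/27
  P(Y=2) = 2/9 + 1/27 + 1/9 = 10/27
H(Y) = -[(1/3)·log₂(1/3) + (8/27)·log₂(8/27) + (10/27)·log₂(10/27)]
  = 0.52832 + 0.51997 + 0.53073 = 1.5790 bits

H(X|Y) = H(X,Y) - H(Y) = 2.9538 - 1.5790 = 1.3748 bits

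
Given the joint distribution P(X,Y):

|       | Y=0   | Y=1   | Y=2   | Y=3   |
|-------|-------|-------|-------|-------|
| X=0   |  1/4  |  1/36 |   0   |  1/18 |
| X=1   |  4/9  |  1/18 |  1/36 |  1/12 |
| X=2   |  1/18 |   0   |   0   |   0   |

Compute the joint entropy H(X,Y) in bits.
2.3009 bits

H(X,Y) = -Σ_{x,y} P(x,y) log₂ P(x,y). Per-cell terms -P(x,y)·log₂P(x,y):
  X=0: 0.50000, 0.14361, 0.00000, 0.23166
  X=1: 0.51997, 0.23166, 0.14361, 0.29875
  X=2: 0.23166, 0.00000, 0.00000, 0.00000
  (cells with P = 0 contribute 0)
Sum of the 12 terms: H(X,Y) = 2.3009 bits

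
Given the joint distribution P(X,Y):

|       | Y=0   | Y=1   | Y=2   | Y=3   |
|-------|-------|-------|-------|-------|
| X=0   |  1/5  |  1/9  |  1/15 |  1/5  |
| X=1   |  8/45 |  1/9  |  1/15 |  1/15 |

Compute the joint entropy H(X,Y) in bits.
2.8576 bits

H(X,Y) = -Σ_{x,y} P(x,y) log₂ P(x,y). Per-cell terms -P(x,y)·log₂P(x,y):
  X=0: 0.46439, 0.35221, 0.26046, 0.46439
  X=1: 0.44300, 0.35221, 0.26046, 0.26046
Sum of the 8 terms: H(X,Y) = 2.8576 bits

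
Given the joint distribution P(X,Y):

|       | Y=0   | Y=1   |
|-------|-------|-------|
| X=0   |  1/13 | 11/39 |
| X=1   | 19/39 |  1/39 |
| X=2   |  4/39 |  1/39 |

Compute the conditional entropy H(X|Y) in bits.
0.9948 bits

H(X|Y) = H(X,Y) - H(Y)

H(X,Y) = -Σ_{x,y} P(x,y) log₂ P(x,y). Per-cell terms -P(x,y)·log₂P(x,y):
  X=0: 0.28465, 0.51502
  X=1: 0.50544, 0.13552
  X=2: 0.33696, 0.13552
Sum of the 6 terms: H(X,Y) = 1.9131 bits

Marginal of Y (column sums):
  P(Y=0) = 1/13 + 19/39 + 4/39 = 2/3
  P(Y=1) = 11/39 + 1/39 + 1/39 = 1/3
H(Y) = -[(2/3)·log₂(2/3) + (1/3)·log₂(1/3)]
  = 0.38998 + 0.52832 = 0.9183 bits

H(X|Y) = H(X,Y) - H(Y) = 1.9131 - 0.9183 = 0.9948 bits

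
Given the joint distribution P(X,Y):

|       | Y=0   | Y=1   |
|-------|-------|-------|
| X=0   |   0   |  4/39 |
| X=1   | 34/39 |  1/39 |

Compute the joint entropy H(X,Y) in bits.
0.6450 bits

H(X,Y) = -Σ_{x,y} P(x,y) log₂ P(x,y). Per-cell terms -P(x,y)·log₂P(x,y):
  X=0: 0.00000, 0.33696
  X=1: 0.17256, 0.13552
  (cells with P = 0 contribute 0)
Sum of the 4 terms: H(X,Y) = 0.6450 bits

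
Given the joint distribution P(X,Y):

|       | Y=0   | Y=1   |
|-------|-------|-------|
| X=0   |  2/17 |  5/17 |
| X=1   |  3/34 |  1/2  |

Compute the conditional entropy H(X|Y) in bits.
0.9580 bits

H(X|Y) = H(X,Y) - H(Y)

H(X,Y) = -Σ_{x,y} P(x,y) log₂ P(x,y). Per-cell terms -P(x,y)·log₂P(x,y):
  X=0: 0.3632, 0.5193
  X=1: 0.3090, 0.5000
Sum of the 4 terms: H(X,Y) = 1.6915 bits

Marginal of Y (column sums):
  P(Y=0) = 2/17 + 3/34 = 7/34
  P(Y=1) = 5/17 + 1/2 = 27/34
H(Y) = -[(7/34)·log₂(7/34) + (27/34)·log₂(27/34)]
  = 0.4694 + 0.2641 = 0.7335 bits

H(X|Y) = H(X,Y) - H(Y) = 1.6915 - 0.7335 = 0.9580 bits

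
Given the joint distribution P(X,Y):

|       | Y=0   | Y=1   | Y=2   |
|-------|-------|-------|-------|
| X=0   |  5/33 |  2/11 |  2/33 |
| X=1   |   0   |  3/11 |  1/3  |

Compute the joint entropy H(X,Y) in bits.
2.1443 bits

H(X,Y) = -Σ_{x,y} P(x,y) log₂ P(x,y). Per-cell terms -P(x,y)·log₂P(x,y):
  X=0: 0.4125, 0.4472, 0.2451
  X=1: 0.0000, 0.5112, 0.5283
  (cells with P = 0 contribute 0)
Sum of the 6 terms: H(X,Y) = 2.1443 bits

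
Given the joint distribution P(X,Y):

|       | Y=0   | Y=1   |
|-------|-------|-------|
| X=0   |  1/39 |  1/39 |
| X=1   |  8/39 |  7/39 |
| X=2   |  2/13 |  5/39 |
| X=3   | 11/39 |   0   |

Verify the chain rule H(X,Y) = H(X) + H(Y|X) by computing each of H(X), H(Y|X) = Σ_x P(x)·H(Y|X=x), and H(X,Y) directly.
H(X) = 1.7800 bits, H(Y|X) = 0.7150 bits, H(X,Y) = 2.4950 bits

Marginal of X (row sums):
  P(X=0) = 1/39 + 1/39 = 2/39
  P(X=1) = 8/39 + 7/39 = 5/13
  P(X=2) = 2/13 + 5/39 = 11/39
  P(X=3) = 11/39 + 0 = 11/39
H(X) = -[(2/39)·log₂(2/39) + (5/13)·log₂(5/13) + (11/39)·log₂(11/39) + (11/39)·log₂(11/39)]
  = 0.2198 + 0.5302 + 0.5150 + 0.5150 = 1.7800 bits

H(Y|X) = Σ_x P(x)·H(Y|X=x):
  X=0: P(X=0) = 2/39, P(Y|X=0) = (1/2, 1/2) → H(Y|X=0) = 1.0000
  X=1: P(X=1) = 5/13, P(Y|X=1) = (8/15, 7/15) → H(Y|X=1) = 0.9968
  X=2: P(X=2) = 11/39, P(Y|X=2) = (6/11, 5/11) → H(Y|X=2) = 0.9940
  X=3: P(X=3) = 11/39, P(Y|X=3) = (1, 0) → H(Y|X=3) = 0.0000
H(Y|X) = (2/39)·1.0000 + (5/13)·0.9968 + (11/39)·0.9940 + (11/39)·0.0000 = 0.7150 bits

H(X,Y) = -Σ_{x,y} P(x,y) log₂ P(x,y). Per-cell terms -P(x,y)·log₂P(x,y):
  X=0: 0.1355, 0.1355
  X=1: 0.4688, 0.4448
  X=2: 0.4155, 0.3799
  X=3: 0.5150, 0.0000
  (cells with P = 0 contribute 0)
Sum of the 8 terms: H(X,Y) = 2.4950 bits

Chain rule check:
  H(X) + H(Y|X) = 1.7800 + 0.7150 = 2.4950 bits
  H(X,Y) = 2.4950 bits
✓ Chain rule verified.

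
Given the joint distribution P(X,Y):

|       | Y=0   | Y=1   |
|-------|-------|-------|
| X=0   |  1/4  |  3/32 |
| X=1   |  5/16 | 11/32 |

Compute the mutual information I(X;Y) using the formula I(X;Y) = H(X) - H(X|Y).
0.0429 bits

I(X;Y) = H(X) - H(X|Y)

Marginal of X (row sums):
  P(X=0) = 1/4 + 3/32 = 11/32
  P(X=1) = 5/16 + 11/32 = 21/32
H(X) = -[(11/32)·log₂(11/32) + (21/32)·log₂(21/32)]
  = 0.52957 + 0.39879 = 0.92836 bits

Marginal of Y (column sums):
  P(Y=0) = 1/4 + 5/16 = 9/16
  P(Y=1) = 3/32 + 11/32 = 7/16
H(X|Y) = Σ_y P(y)·H(X|Y=y):
  Y=0: P(Y=0) = 9/16, P(X|Y=0) = (4/9, 5/9) → H(X|Y=0) = 0.99108
  Y=1: P(Y=1) = 7/16, P(X|Y=1) = (3/14, 11/14) → H(X|Y=1) = 0.74960
H(X|Y) = (9/16)·0.99108 + (7/16)·0.74960 = 0.88543 bits

I(X;Y) = H(X) - H(X|Y) = 0.92836 - 0.88543 = 0.0429 bits

Cross-check via I(X;Y) = H(X) + H(Y) - H(X,Y): computing H(Y) from the column sums and H(X,Y) from the 4 cells in the same way gives H(Y) = 0.98870 bits and H(X,Y) = 1.87413 bits, so
I(X;Y) = 0.92836 + 0.98870 - 1.87413 = 0.0429 bits ✓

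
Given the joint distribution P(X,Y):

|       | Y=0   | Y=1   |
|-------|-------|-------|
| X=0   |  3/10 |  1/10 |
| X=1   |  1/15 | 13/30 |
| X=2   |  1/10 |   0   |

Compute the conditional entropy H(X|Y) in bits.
0.9719 bits

H(X|Y) = H(X,Y) - H(Y)

H(X,Y) = -Σ_{x,y} P(x,y) log₂ P(x,y). Per-cell terms -P(x,y)·log₂P(x,y):
  X=0: 0.52109, 0.33219
  X=1: 0.26046, 0.52280
  X=2: 0.33219, 0.00000
  (cells with P = 0 contribute 0)
Sum of the 6 terms: H(X,Y) = 1.9687 bits

Marginal of Y (column sums):
  P(Y=0) = 3/10 + 1/15 + 1/10 = 7/15
  P(Y=1) = 1/10 + 13/30 + 0 = 8/15
H(Y) = -[(7/15)·log₂(7/15) + (8/15)·log₂(8/15)]
  = 0.51312 + 0.48367 = 0.9968 bits

H(X|Y) = H(X,Y) - H(Y) = 1.9687 - 0.9968 = 0.9719 bits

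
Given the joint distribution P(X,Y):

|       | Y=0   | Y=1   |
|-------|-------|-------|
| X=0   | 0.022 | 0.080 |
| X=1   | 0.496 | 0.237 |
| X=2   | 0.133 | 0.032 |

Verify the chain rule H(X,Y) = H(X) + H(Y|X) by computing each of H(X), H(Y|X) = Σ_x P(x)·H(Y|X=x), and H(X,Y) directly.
H(X) = 1.0933 bits, H(Y|X) = 0.8594 bits, H(X,Y) = 1.9527 bits

Marginal of X (row sums):
  P(X=0) = 0.022 + 0.080 = 0.102
  P(X=1) = 0.496 + 0.237 = 0.733
  P(X=2) = 0.133 + 0.032 = 0.165
H(X) = -[0.102·log₂(0.102) + 0.733·log₂(0.733) + 0.165·log₂(0.165)]
  = 0.33592 + 0.32847 + 0.42891 = 1.0933 bits

H(Y|X) = Σ_x P(x)·H(Y|X=x):
  X=0: P(X=0) = 0.102, P(Y|X=0) = (11/51, 40/51) → H(Y|X=0) = 0.75221
  X=1: P(X=1) = 0.733, P(Y|X=1) = (496/733, 237/733) → H(Y|X=1) = 0.90796
  X=2: P(X=2) = 0.165, P(Y|X=2) = (133/165, 32/165) → H(Y|X=2) = 0.70964
H(Y|X) = 0.102·0.75221 + 0.733·0.90796 + 0.165·0.70964 = 0.8594 bits

H(X,Y) = -Σ_{x,y} P(x,y) log₂ P(x,y). Per-cell terms -P(x,y)·log₂P(x,y):
  X=0: 0.12114, 0.29151
  X=1: 0.50175, 0.49226
  X=2: 0.38710, 0.15891
Sum of the 6 terms: H(X,Y) = 1.9527 bits

Chain rule check:
  H(X) + H(Y|X) = 1.0933 + 0.8594 = 1.9527 bits
  H(X,Y) = 1.9527 bits
✓ Chain rule verified.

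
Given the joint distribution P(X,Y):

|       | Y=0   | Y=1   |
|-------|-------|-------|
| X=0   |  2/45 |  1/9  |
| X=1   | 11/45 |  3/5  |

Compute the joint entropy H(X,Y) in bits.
1.4908 bits

H(X,Y) = -Σ_{x,y} P(x,y) log₂ P(x,y). Per-cell terms -P(x,y)·log₂P(x,y):
  X=0: 0.1996, 0.3522
  X=1: 0.4968, 0.4422
Sum of the 4 terms: H(X,Y) = 1.4908 bits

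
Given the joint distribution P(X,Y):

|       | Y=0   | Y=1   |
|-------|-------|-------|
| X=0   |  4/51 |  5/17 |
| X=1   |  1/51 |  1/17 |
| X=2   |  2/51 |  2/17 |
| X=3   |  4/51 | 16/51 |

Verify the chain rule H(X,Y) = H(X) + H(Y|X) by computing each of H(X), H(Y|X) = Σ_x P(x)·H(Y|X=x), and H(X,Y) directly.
H(X) = 1.7675 bits, H(Y|X) = 0.7506 bits, H(X,Y) = 2.5182 bits

Marginal of X (row sums):
  P(X=0) = 4/51 + 5/17 = 19/51
  P(X=1) = 1/51 + 1/17 = 4/51
  P(X=2) = 2/51 + 2/17 = 8/51
  P(X=3) = 4/51 + 16/51 = 20/51
H(X) = -[(19/51)·log₂(19/51) + (4/51)·log₂(4/51) + (8/51)·log₂(8/51) + (20/51)·log₂(20/51)]
  = 0.5306953 + 0.2880334 + 0.4192040 + 0.5296068 = 1.7675 bits

H(Y|X) = Σ_x P(x)·H(Y|X=x):
  X=0: P(X=0) = 19/51, P(Y|X=0) = (4/19, 15/19) → H(Y|X=0) = 0.7424876
  X=1: P(X=1) = 4/51, P(Y|X=1) = (1/4, 3/4) → H(Y|X=1) = 0.8112781
  X=2: P(X=2) = 8/51, P(Y|X=2) = (1/4, 3/4) → H(Y|X=2) = 0.8112781
  X=3: P(X=3) = 20/51, P(Y|X=3) = (1/5, 4/5) → H(Y|X=3) = 0.7219281
H(Y|X) = (19/51)·0.7424876 + (4/51)·0.8112781 + (8/51)·0.8112781 + (20/51)·0.7219281 = 0.7506 bits

H(X,Y) = -Σ_{x,y} P(x,y) log₂ P(x,y). Per-cell terms -P(x,y)·log₂P(x,y):
  X=0: 0.2880334, 0.5192749
  X=1: 0.1112240, 0.2404390
  X=2: 0.1832324, 0.3632309
  X=3: 0.2880334, 0.5246825
Sum of the 8 terms: H(X,Y) = 2.5182 bits

Chain rule check:
  H(X) + H(Y|X) = 1.7675 + 0.7506 = 2.5181 bits
  H(X,Y) = 2.5182 bits
✓ Chain rule verified (Δ = 0.0001 is 4-dp rounding noise: each of the three values was rounded independently).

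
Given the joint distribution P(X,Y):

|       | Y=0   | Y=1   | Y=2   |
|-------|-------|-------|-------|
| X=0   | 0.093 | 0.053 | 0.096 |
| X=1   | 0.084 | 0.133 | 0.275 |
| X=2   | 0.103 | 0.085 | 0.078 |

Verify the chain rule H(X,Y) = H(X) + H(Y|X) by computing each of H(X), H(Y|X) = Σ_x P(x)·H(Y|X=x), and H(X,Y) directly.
H(X) = 1.5070 bits, H(Y|X) = 1.4874 bits, H(X,Y) = 2.9944 bits

Marginal of X (row sums):
  P(X=0) = 0.093 + 0.053 + 0.096 = 0.242
  P(X=1) = 0.084 + 0.133 + 0.275 = 0.492
  P(X=2) = 0.103 + 0.085 + 0.078 = 0.266
H(X) = -[0.242·log₂(0.242) + 0.492·log₂(0.492) + 0.266·log₂(0.266)]
  = 0.49535 + 0.50345 + 0.50819 = 1.5070 bits

H(Y|X) = Σ_x P(x)·H(Y|X=x):
  X=0: P(X=0) = 0.242, P(Y|X=0) = (93/242, 53/242, 48/121) → H(Y|X=0) = 1.53920
  X=1: P(X=1) = 0.492, P(Y|X=1) = (7/41, 133/492, 275/492) → H(Y|X=1) = 1.41465
  X=2: P(X=2) = 0.266, P(Y|X=2) = (103/266, 85/266, 39/133) → H(Y|X=2) = 1.57495
H(Y|X) = 0.242·1.53920 + 0.492·1.41465 + 0.266·1.57495 = 1.4874 bits

H(X,Y) = -Σ_{x,y} P(x,y) log₂ P(x,y). Per-cell terms -P(x,y)·log₂P(x,y):
  X=0: 0.31868, 0.22461, 0.32456
  X=1: 0.30017, 0.38710, 0.51219
  X=2: 0.33777, 0.30229, 0.28707
Sum of the 9 terms: H(X,Y) = 2.9944 bits

Chain rule check:
  H(X) + H(Y|X) = 1.5070 + 1.4874 = 2.9944 bits
  H(X,Y) = 2.9944 bits
✓ Chain rule verified.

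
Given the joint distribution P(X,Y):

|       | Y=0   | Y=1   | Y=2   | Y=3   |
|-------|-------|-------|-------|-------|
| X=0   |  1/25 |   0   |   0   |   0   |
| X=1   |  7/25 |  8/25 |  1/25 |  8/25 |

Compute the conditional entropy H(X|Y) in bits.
0.1739 bits

H(X|Y) = H(X,Y) - H(Y)

H(X,Y) = -Σ_{x,y} P(x,y) log₂ P(x,y). Per-cell terms -P(x,y)·log₂P(x,y):
  X=0: 0.185754, 0.000000, 0.000000, 0.000000
  X=1: 0.514220, 0.526034, 0.185754, 0.526034
  (cells with P = 0 contribute 0)
Sum of the 8 terms: H(X,Y) = 1.93780 bits

Marginal of Y (column sums):
  P(Y=0) = 1/25 + 7/25 = 8/25
  P(Y=1) = 0 + 8/25 = 8/25
  P(Y=2) = 0 + 1/25 = 1/25
  P(Y=3) = 0 + 8/25 = 8/25
H(Y) = -[(8/25)·log₂(8/25) + (8/25)·log₂(8/25) + (1/25)·log₂(1/25) + (8/25)·log₂(8/25)]
  = 0.526034 + 0.526034 + 0.185754 + 0.526034 = 1.76386 bits

H(X|Y) = H(X,Y) - H(Y) = 1.93780 - 1.76386 = 0.1739 bits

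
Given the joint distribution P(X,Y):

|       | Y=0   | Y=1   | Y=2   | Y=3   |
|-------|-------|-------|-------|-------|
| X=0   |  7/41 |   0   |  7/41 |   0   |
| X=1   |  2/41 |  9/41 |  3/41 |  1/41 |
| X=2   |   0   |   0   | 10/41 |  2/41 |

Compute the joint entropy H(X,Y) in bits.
2.6793 bits

H(X,Y) = -Σ_{x,y} P(x,y) log₂ P(x,y). Per-cell terms -P(x,y)·log₂P(x,y):
  X=0: 0.43540, 0.00000, 0.43540, 0.00000
  X=1: 0.21256, 0.48021, 0.27604, 0.13067
  X=2: 0.00000, 0.00000, 0.49649, 0.21256
  (cells with P = 0 contribute 0)
Sum of the 12 terms: H(X,Y) = 2.6793 bits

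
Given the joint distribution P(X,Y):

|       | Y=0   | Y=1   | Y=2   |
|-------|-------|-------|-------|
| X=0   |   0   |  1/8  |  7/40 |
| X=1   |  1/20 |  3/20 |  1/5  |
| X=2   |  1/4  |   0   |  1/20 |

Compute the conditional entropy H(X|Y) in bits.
1.0642 bits

H(X|Y) = H(X,Y) - H(Y)

H(X,Y) = -Σ_{x,y} P(x,y) log₂ P(x,y). Per-cell terms -P(x,y)·log₂P(x,y):
  X=0: 0.00000000, 0.37500000, 0.44005031
  X=1: 0.21609640, 0.41054484, 0.46438562
  X=2: 0.50000000, 0.00000000, 0.21609640
  (cells with P = 0 contribute 0)
Sum of the 9 terms: H(X,Y) = 2.6221736 bits

Marginal of Y (column sums):
  P(Y=0) = 0 + 1/20 + 1/4 = 3/10
  P(Y=1) = 1/8 + 3/20 + 0 = 11/40
  P(Y=2) = 7/40 + 1/5 + 1/20 = 17/40
H(Y) = -[(3/10)·log₂(3/10) + (11/40)·log₂(11/40) + (17/40)·log₂(17/40)]
  = 0.52108968 + 0.51218653 + 0.52464773 = 1.5579239 bits

H(X|Y) = H(X,Y) - H(Y) = 2.6221736 - 1.5579239 = 1.0642 bits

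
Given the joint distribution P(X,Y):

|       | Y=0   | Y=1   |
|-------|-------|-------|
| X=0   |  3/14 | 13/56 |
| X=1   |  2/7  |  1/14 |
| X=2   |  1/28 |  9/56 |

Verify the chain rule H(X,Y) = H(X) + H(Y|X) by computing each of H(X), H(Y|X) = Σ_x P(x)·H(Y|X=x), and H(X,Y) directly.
H(X) = 1.5111 bits, H(Y|X) = 0.8381 bits, H(X,Y) = 2.3492 bits

Marginal of X (row sums):
  P(X=0) = 3/14 + 13/56 = 25/56
  P(X=1) = 2/7 + 1/14 = 5/14
  P(X=2) = 1/28 + 9/56 = 11/56
H(X) = -[(25/56)·log₂(25/56) + (5/14)·log₂(5/14) + (11/56)·log₂(11/56)]
  = 0.51942 + 0.53051 + 0.46120 = 1.5111 bits

H(Y|X) = Σ_x P(x)·H(Y|X=x):
  X=0: P(X=0) = 25/56, P(Y|X=0) = (12/25, 13/25) → H(Y|X=0) = 0.99885
  X=1: P(X=1) = 5/14, P(Y|X=1) = (4/5, 1/5) → H(Y|X=1) = 0.72193
  X=2: P(X=2) = 11/56, P(Y|X=2) = (2/11, 9/11) → H(Y|X=2) = 0.68404
H(Y|X) = (25/56)·0.99885 + (5/14)·0.72193 + (11/56)·0.68404 = 0.8381 bits

H(X,Y) = -Σ_{x,y} P(x,y) log₂ P(x,y). Per-cell terms -P(x,y)·log₂P(x,y):
  X=0: 0.47623, 0.48911
  X=1: 0.51639, 0.27195
  X=2: 0.17169, 0.42387
Sum of the 6 terms: H(X,Y) = 2.3492 bits

Chain rule check:
  H(X) + H(Y|X) = 1.5111 + 0.8381 = 2.3492 bits
  H(X,Y) = 2.3492 bits
✓ Chain rule verified.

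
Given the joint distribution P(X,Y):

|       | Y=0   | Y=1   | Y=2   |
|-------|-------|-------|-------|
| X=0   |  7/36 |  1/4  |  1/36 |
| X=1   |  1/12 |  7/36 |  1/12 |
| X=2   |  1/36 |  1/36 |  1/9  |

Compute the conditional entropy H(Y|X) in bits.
1.3267 bits

H(Y|X) = H(X,Y) - H(X)

H(X,Y) = -Σ_{x,y} P(x,y) log₂ P(x,y). Per-cell terms -P(x,y)·log₂P(x,y):
  X=0: 0.45939, 0.50000, 0.14361
  X=1: 0.29875, 0.45939, 0.29875
  X=2: 0.14361, 0.14361, 0.35221
Sum of the 9 terms: H(X,Y) = 2.7993 bits

Marginal of X (row sums):
  P(X=0) = 7/36 + 1/4 + 1/36 = 17/36
  P(X=1) = 1/12 + 7/36 + 1/12 = 13/36
  P(X=2) = 1/36 + 1/36 + 1/9 = 1/6
H(X) = -[(17/36)·log₂(17/36) + (13/36)·log₂(13/36) + (1/6)·log₂(1/6)]
  = 0.51116 + 0.53065 + 0.43083 = 1.4726 bits

H(Y|X) = H(X,Y) - H(X) = 2.7993 - 1.4726 = 1.3267 bits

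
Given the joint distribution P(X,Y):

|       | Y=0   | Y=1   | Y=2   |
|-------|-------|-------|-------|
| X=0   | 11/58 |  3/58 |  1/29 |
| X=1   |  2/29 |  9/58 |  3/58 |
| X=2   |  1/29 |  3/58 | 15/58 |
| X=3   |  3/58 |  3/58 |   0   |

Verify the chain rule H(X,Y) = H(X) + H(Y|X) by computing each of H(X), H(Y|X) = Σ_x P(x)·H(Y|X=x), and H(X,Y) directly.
H(X) = 1.8934 bits, H(Y|X) = 1.1894 bits, H(X,Y) = 3.0828 bits

Marginal of X (row sums):
  P(X=0) = 11/58 + 3/58 + 1/29 = 8/29
  P(X=1) = 2/29 + 9/58 + 3/58 = 8/29
  P(X=2) = 1/29 + 3/58 + 15/58 = 10/29
  P(X=3) = 3/58 + 3/58 + 0 = 3/29
H(X) = -[(8/29)·log₂(8/29) + (8/29)·log₂(8/29) + (10/29)·log₂(10/29) + (3/29)·log₂(3/29)]
  = 0.51255 + 0.51255 + 0.52967 + 0.33859 = 1.8934 bits

H(Y|X) = Σ_x P(x)·H(Y|X=x):
  X=0: P(X=0) = 8/29, P(Y|X=0) = (11/16, 3/16, 1/8) → H(Y|X=0) = 1.19946
  X=1: P(X=1) = 8/29, P(Y|X=1) = (1/4, 9/16, 3/16) → H(Y|X=1) = 1.41974
  X=2: P(X=2) = 10/29, P(Y|X=2) = (1/10, 3/20, 3/4) → H(Y|X=2) = 1.05402
  X=3: P(X=3) = 3/29, P(Y|X=3) = (1/2, 1/2, 0) → H(Y|X=3) = 1.00000
H(Y|X) = (8/29)·1.19946 + (8/29)·1.41974 + (10/29)·1.05402 + (3/29)·1.00000 = 1.1894 bits

H(X,Y) = -Σ_{x,y} P(x,y) log₂ P(x,y). Per-cell terms -P(x,y)·log₂P(x,y):
  X=0: 0.45490, 0.22102, 0.16752
  X=1: 0.26607, 0.41711, 0.22102
  X=2: 0.16752, 0.22102, 0.50459
  X=3: 0.22102, 0.22102, 0.00000
  (cells with P = 0 contribute 0)
Sum of the 12 terms: H(X,Y) = 3.0828 bits

Chain rule check:
  H(X) + H(Y|X) = 1.8934 + 1.1894 = 3.0828 bits
  H(X,Y) = 3.0828 bits
✓ Chain rule verified.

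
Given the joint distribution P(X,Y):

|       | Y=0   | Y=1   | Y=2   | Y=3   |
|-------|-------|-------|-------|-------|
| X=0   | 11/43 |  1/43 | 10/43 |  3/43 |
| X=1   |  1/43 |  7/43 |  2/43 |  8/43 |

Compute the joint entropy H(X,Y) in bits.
2.5965 bits

H(X,Y) = -Σ_{x,y} P(x,y) log₂ P(x,y). Per-cell terms -P(x,y)·log₂P(x,y):
  X=0: 0.5031, 0.1262, 0.4894, 0.2680
  X=1: 0.1262, 0.4263, 0.2059, 0.4514
Sum of the 8 terms: H(X,Y) = 2.5965 bits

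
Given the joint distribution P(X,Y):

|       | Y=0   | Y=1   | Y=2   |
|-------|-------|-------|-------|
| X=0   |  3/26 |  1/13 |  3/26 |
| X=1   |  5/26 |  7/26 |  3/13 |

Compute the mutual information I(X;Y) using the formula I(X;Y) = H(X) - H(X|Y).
0.0144 bits

I(X;Y) = H(X) - H(X|Y)

Marginal of X (row sums):
  P(X=0) = 3/26 + 1/13 + 3/26 = 4/13
  P(X=1) = 5/26 + 7/26 + 3/13 = 9/13
H(X) = -[(4/13)·log₂(4/13) + (9/13)·log₂(9/13)]
  = 0.5232 + 0.3673 = 0.8905 bits

Marginal of Y (column sums):
  P(Y=0) = 3/26 + 5/26 = 4/13
  P(Y=1) = 1/13 + 7/26 = 9/26
  P(Y=2) = 3/26 + 3/13 = 9/26
H(X|Y) = Σ_y P(y)·H(X|Y=y):
  Y=0: P(Y=0) = 4/13, P(X|Y=0) = (3/8, 5/8) → H(X|Y=0) = 0.9544
  Y=1: P(Y=1) = 9/26, P(X|Y=1) = (2/9, 7/9) → H(X|Y=1) = 0.7642
  Y=2: P(Y=2) = 9/26, P(X|Y=2) = (1/3, 2/3) → H(X|Y=2) = 0.9183
H(X|Y) = (4/13)·0.9544 + (9/26)·0.7642 + (9/26)·0.9183 = 0.8761 bits

I(X;Y) = H(X) - H(X|Y) = 0.8905 - 0.8761 = 0.0144 bits

Cross-check via I(X;Y) = H(X) + H(Y) - H(X,Y): computing H(Y) from the column sums and H(X,Y) from the 6 cells in the same way gives H(Y) = 1.5828 bits and H(X,Y) = 2.4589 bits, so
I(X;Y) = 0.8905 + 1.5828 - 2.4589 = 0.0144 bits ✓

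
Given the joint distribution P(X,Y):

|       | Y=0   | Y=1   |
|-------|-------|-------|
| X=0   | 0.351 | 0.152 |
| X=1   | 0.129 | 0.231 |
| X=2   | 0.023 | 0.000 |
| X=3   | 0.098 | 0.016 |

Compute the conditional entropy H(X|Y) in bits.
1.3914 bits

H(X|Y) = H(X,Y) - H(Y)

H(X,Y) = -Σ_{x,y} P(x,y) log₂ P(x,y). Per-cell terms -P(x,y)·log₂P(x,y):
  X=0: 0.5302, 0.4131
  X=1: 0.3811, 0.4883
  X=2: 0.1252, 0.0000
  X=3: 0.3284, 0.0955
  (cells with P = 0 contribute 0)
Sum of the 8 terms: H(X,Y) = 2.3618 bits

Marginal of Y (column sums):
  P(Y=0) = 0.351 + 0.129 + 0.023 + 0.098 = 0.601
  P(Y=1) = 0.152 + 0.231 + 0.000 + 0.016 = 0.399
H(Y) = -[0.601·log₂(0.601) + 0.399·log₂(0.399)]
  = 0.4415 + 0.5289 = 0.9704 bits

H(X|Y) = H(X,Y) - H(Y) = 2.3618 - 0.9704 = 1.3914 bits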